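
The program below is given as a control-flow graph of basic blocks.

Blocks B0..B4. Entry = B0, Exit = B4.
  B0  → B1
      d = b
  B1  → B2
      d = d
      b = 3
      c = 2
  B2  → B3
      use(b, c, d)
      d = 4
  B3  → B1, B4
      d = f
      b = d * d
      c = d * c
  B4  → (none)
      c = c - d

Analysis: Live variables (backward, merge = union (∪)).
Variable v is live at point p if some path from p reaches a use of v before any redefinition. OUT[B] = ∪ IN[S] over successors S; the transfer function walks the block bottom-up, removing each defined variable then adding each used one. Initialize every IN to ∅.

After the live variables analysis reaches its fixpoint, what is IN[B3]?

Per-block solution:
  B0:   IN={b, f}   OUT={d, f}
  B1:   IN={d, f}   OUT={b, c, d, f}
  B2:   IN={b, c, d, f}   OUT={c, f}
  B3:   IN={c, f}   OUT={c, d, f}
  B4:   IN={c, d}   OUT={}

Merge at B3: OUT[B3] = IN[B1] ⊔ IN[B4] = {c, d, f}
Applying B3's transfer function to that OUT value gives IN[B3] (row B3 above).

Answer: {c, f}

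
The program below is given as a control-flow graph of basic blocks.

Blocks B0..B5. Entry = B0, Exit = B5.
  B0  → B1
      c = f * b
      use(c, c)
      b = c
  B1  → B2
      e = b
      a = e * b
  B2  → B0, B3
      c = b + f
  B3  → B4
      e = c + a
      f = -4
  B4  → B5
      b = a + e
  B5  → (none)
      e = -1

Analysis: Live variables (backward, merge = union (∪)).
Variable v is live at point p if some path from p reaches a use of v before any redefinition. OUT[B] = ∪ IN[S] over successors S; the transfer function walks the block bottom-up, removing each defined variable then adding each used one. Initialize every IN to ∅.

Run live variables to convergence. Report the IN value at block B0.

Converged values:
  B0:  IN={b, f}  OUT={b, f}
  B1:  IN={b, f}  OUT={a, b, f}
  B2:  IN={a, b, f}  OUT={a, b, c, f}
  B3:  IN={a, c}  OUT={a, e}
  B4:  IN={a, e}  OUT={}
  B5:  IN={}  OUT={}

Merge at B0: OUT[B0] = IN[B1] = {b, f}
Applying B0's transfer function to that OUT value gives IN[B0] (row B0 above).

Answer: {b, f}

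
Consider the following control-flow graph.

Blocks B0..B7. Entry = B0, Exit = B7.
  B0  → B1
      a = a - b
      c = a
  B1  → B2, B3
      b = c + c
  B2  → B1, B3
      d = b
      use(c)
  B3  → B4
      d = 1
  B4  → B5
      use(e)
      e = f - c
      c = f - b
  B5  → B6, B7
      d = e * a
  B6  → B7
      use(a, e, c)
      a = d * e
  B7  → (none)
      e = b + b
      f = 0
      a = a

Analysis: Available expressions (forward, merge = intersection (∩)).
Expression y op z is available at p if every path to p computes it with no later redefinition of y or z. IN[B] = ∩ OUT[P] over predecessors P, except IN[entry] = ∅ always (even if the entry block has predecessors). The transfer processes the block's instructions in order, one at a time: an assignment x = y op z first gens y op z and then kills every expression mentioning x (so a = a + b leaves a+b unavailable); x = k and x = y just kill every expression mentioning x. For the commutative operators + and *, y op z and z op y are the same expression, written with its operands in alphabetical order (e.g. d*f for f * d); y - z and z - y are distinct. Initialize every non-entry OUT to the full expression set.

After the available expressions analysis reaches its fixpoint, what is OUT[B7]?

Answer: {b+b}

Working:
Converged values:
  B0: | IN={} | OUT={}
  B1: | IN={} | OUT={c+c}
  B2: | IN={c+c} | OUT={c+c}
  B3: | IN={c+c} | OUT={c+c}
  B4: | IN={c+c} | OUT={f-b}
  B5: | IN={f-b} | OUT={a*e, f-b}
  B6: | IN={a*e, f-b} | OUT={d*e, f-b}
  B7: | IN={f-b} | OUT={b+b}

Merge at B7: IN[B7] = OUT[B5] ∩ OUT[B6] = {f-b}
Applying B7's transfer function to that IN value gives OUT[B7] (row B7 above).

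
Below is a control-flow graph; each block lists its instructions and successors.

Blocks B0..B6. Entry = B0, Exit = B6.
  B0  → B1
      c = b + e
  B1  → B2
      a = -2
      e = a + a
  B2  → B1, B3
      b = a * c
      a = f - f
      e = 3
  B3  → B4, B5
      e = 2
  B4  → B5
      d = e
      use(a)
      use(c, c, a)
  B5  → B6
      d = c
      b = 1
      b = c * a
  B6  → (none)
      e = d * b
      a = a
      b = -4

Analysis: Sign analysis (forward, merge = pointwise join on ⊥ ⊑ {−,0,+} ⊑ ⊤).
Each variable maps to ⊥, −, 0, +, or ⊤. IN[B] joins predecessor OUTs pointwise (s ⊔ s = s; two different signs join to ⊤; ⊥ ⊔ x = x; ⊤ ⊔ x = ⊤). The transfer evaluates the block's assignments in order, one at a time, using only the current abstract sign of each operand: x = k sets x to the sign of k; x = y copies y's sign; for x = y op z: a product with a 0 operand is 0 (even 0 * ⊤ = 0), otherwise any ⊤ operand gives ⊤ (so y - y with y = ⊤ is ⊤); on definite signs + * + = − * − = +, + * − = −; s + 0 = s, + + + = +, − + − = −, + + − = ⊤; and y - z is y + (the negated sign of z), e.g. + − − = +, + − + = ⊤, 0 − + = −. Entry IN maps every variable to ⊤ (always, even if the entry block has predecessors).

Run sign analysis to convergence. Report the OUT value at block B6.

Converged values:
  B0:   IN=(all ⊤)   OUT=(all ⊤)
  B1:   IN=(all ⊤)   OUT={a:-, e:-; rest ⊤}
  B2:   IN={a:-, e:-; rest ⊤}   OUT={e:+; rest ⊤}
  B3:   IN={e:+; rest ⊤}   OUT={e:+; rest ⊤}
  B4:   IN={e:+; rest ⊤}   OUT={d:+, e:+; rest ⊤}
  B5:   IN={e:+; rest ⊤}   OUT={e:+; rest ⊤}
  B6:   IN={e:+; rest ⊤}   OUT={b:-; rest ⊤}

Merge at B6: IN[B6] = OUT[B5] = {a: ⊤, b: ⊤, c: ⊤, d: ⊤, e: +, f: ⊤}
Applying B6's transfer function to that IN value gives OUT[B6] (row B6 above).

Answer: {a: ⊤, b: -, c: ⊤, d: ⊤, e: ⊤, f: ⊤}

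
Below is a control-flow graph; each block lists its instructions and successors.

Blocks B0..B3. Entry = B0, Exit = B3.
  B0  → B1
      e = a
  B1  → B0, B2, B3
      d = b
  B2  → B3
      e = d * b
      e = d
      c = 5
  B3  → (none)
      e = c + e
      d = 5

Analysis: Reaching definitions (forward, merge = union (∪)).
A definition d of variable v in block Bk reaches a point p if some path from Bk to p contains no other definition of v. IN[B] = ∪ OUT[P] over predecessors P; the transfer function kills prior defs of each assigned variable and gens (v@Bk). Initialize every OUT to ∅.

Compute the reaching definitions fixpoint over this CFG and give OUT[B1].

Answer: {d@B1, e@B0}

Derivation:
Per-block solution:
  B0:  IN={d@B1, e@B0}  OUT={d@B1, e@B0}
  B1:  IN={d@B1, e@B0}  OUT={d@B1, e@B0}
  B2:  IN={d@B1, e@B0}  OUT={c@B2, d@B1, e@B2}
  B3:  IN={c@B2, d@B1, e@B0, e@B2}  OUT={c@B2, d@B3, e@B3}

Merge at B1: IN[B1] = OUT[B0] = {d@B1, e@B0}
Applying B1's transfer function to that IN value gives OUT[B1] (row B1 above).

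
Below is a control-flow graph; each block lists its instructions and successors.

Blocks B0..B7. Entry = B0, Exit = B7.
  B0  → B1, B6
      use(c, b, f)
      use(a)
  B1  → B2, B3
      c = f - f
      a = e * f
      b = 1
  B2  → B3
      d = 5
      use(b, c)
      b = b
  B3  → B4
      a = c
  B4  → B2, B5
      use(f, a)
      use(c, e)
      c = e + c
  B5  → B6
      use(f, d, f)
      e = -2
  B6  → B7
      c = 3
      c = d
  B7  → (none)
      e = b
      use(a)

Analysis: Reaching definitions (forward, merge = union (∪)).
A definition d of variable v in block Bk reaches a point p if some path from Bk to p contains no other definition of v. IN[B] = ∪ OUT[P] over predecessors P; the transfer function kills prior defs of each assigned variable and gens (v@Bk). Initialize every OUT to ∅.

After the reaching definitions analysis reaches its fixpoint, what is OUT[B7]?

Converged values:
  B0: | IN={} | OUT={}
  B1: | IN={} | OUT={a@B1, b@B1, c@B1}
  B2: | IN={a@B1, a@B3, b@B1, b@B2, c@B1, c@B4, d@B2} | OUT={a@B1, a@B3, b@B2, c@B1, c@B4, d@B2}
  B3: | IN={a@B1, a@B3, b@B1, b@B2, c@B1, c@B4, d@B2} | OUT={a@B3, b@B1, b@B2, c@B1, c@B4, d@B2}
  B4: | IN={a@B3, b@B1, b@B2, c@B1, c@B4, d@B2} | OUT={a@B3, b@B1, b@B2, c@B4, d@B2}
  B5: | IN={a@B3, b@B1, b@B2, c@B4, d@B2} | OUT={a@B3, b@B1, b@B2, c@B4, d@B2, e@B5}
  B6: | IN={a@B3, b@B1, b@B2, c@B4, d@B2, e@B5} | OUT={a@B3, b@B1, b@B2, c@B6, d@B2, e@B5}
  B7: | IN={a@B3, b@B1, b@B2, c@B6, d@B2, e@B5} | OUT={a@B3, b@B1, b@B2, c@B6, d@B2, e@B7}

Merge at B7: IN[B7] = OUT[B6] = {a@B3, b@B1, b@B2, c@B6, d@B2, e@B5}
Applying B7's transfer function to that IN value gives OUT[B7] (row B7 above).

Answer: {a@B3, b@B1, b@B2, c@B6, d@B2, e@B7}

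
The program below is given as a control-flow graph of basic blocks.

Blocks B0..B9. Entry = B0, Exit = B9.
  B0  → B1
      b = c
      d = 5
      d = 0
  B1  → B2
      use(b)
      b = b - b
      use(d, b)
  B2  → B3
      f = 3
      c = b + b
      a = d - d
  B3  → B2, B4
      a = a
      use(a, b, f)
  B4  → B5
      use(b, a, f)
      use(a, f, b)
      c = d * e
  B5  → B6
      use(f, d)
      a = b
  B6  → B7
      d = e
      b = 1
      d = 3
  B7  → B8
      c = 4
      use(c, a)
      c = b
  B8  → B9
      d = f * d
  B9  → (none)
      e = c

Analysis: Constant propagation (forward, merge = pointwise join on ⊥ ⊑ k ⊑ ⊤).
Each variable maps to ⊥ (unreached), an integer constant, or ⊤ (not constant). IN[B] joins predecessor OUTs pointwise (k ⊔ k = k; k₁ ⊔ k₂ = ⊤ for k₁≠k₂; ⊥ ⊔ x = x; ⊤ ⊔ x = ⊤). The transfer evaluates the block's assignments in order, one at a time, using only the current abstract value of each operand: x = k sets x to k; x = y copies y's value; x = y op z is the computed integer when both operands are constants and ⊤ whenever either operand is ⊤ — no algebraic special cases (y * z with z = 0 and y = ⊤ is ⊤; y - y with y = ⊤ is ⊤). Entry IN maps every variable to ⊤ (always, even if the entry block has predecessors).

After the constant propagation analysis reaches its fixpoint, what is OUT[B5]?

Answer: {a: ⊤, b: ⊤, c: ⊤, d: 0, e: ⊤, f: 3}

Derivation:
Per-block solution:
  B0: | IN=(all ⊤) | OUT={d:0; rest ⊤}
  B1: | IN={d:0; rest ⊤} | OUT={d:0; rest ⊤}
  B2: | IN={d:0; rest ⊤} | OUT={a:0, d:0, f:3; rest ⊤}
  B3: | IN={a:0, d:0, f:3; rest ⊤} | OUT={a:0, d:0, f:3; rest ⊤}
  B4: | IN={a:0, d:0, f:3; rest ⊤} | OUT={a:0, d:0, f:3; rest ⊤}
  B5: | IN={a:0, d:0, f:3; rest ⊤} | OUT={d:0, f:3; rest ⊤}
  B6: | IN={d:0, f:3; rest ⊤} | OUT={b:1, d:3, f:3; rest ⊤}
  B7: | IN={b:1, d:3, f:3; rest ⊤} | OUT={b:1, c:1, d:3, f:3; rest ⊤}
  B8: | IN={b:1, c:1, d:3, f:3; rest ⊤} | OUT={b:1, c:1, d:9, f:3; rest ⊤}
  B9: | IN={b:1, c:1, d:9, f:3; rest ⊤} | OUT={b:1, c:1, d:9, e:1, f:3; rest ⊤}

Merge at B5: IN[B5] = OUT[B4] = {a: 0, b: ⊤, c: ⊤, d: 0, e: ⊤, f: 3}
Applying B5's transfer function to that IN value gives OUT[B5] (row B5 above).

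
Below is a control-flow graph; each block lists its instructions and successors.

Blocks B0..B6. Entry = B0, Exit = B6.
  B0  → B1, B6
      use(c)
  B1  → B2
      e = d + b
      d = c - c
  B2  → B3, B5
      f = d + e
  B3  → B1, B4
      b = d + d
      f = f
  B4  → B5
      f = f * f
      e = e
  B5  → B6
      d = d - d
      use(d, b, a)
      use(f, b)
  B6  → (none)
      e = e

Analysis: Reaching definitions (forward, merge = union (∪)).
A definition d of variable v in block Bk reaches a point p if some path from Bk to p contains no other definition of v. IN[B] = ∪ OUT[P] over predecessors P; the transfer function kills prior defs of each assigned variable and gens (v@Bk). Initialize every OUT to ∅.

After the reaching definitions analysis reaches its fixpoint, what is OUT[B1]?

Answer: {b@B3, d@B1, e@B1, f@B3}

Trace:
Fixpoint table:
  B0:  IN={}  OUT={}
  B1:  IN={b@B3, d@B1, e@B1, f@B3}  OUT={b@B3, d@B1, e@B1, f@B3}
  B2:  IN={b@B3, d@B1, e@B1, f@B3}  OUT={b@B3, d@B1, e@B1, f@B2}
  B3:  IN={b@B3, d@B1, e@B1, f@B2}  OUT={b@B3, d@B1, e@B1, f@B3}
  B4:  IN={b@B3, d@B1, e@B1, f@B3}  OUT={b@B3, d@B1, e@B4, f@B4}
  B5:  IN={b@B3, d@B1, e@B1, e@B4, f@B2, f@B4}  OUT={b@B3, d@B5, e@B1, e@B4, f@B2, f@B4}
  B6:  IN={b@B3, d@B5, e@B1, e@B4, f@B2, f@B4}  OUT={b@B3, d@B5, e@B6, f@B2, f@B4}

Merge at B1: IN[B1] = OUT[B0] ⊔ OUT[B3] = {b@B3, d@B1, e@B1, f@B3}
Applying B1's transfer function to that IN value gives OUT[B1] (row B1 above).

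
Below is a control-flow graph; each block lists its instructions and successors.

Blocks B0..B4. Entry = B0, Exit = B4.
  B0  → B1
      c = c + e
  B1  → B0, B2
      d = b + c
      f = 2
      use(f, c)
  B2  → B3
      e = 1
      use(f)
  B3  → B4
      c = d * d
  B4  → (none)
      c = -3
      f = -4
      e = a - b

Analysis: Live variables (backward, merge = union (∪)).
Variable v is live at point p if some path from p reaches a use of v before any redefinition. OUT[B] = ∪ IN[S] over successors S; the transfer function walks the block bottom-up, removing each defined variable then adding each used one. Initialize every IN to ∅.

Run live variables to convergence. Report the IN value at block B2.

Answer: {a, b, d, f}

Trace:
Fixpoint table:
  B0:   IN={a, b, c, e}   OUT={a, b, c, e}
  B1:   IN={a, b, c, e}   OUT={a, b, c, d, e, f}
  B2:   IN={a, b, d, f}   OUT={a, b, d}
  B3:   IN={a, b, d}   OUT={a, b}
  B4:   IN={a, b}   OUT={}

Merge at B2: OUT[B2] = IN[B3] = {a, b, d}
Applying B2's transfer function to that OUT value gives IN[B2] (row B2 above).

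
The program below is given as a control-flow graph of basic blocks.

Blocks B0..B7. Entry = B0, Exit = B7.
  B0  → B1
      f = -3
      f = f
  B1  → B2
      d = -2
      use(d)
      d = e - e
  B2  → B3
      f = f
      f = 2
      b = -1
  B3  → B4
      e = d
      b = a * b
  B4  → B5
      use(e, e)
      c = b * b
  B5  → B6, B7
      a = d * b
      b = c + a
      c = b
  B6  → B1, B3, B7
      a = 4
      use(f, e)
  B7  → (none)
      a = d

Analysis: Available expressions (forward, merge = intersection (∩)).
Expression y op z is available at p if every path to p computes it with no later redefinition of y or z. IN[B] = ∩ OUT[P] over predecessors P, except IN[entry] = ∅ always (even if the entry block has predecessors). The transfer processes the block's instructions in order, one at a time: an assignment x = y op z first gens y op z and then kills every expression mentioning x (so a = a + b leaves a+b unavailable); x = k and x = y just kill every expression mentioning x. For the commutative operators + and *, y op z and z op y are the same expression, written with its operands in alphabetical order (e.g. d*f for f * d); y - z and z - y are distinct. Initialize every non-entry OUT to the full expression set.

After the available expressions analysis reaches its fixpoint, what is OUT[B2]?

Answer: {e-e}

Trace:
Converged values:
  B0:   IN={}   OUT={}
  B1:   IN={}   OUT={e-e}
  B2:   IN={e-e}   OUT={e-e}
  B3:   IN={}   OUT={}
  B4:   IN={}   OUT={b*b}
  B5:   IN={b*b}   OUT={}
  B6:   IN={}   OUT={}
  B7:   IN={}   OUT={}

Merge at B2: IN[B2] = OUT[B1] = {e-e}
Applying B2's transfer function to that IN value gives OUT[B2] (row B2 above).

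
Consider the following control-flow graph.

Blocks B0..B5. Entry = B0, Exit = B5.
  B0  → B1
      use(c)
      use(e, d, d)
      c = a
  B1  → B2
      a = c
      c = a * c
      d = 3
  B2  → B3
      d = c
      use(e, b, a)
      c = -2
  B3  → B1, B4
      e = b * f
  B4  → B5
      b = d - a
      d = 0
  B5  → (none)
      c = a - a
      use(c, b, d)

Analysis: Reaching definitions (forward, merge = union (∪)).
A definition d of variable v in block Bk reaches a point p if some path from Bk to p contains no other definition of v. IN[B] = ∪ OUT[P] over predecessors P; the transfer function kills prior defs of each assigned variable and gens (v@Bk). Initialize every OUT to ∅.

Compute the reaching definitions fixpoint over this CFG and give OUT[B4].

Per-block solution:
  B0:   IN={}   OUT={c@B0}
  B1:   IN={a@B1, c@B0, c@B2, d@B2, e@B3}   OUT={a@B1, c@B1, d@B1, e@B3}
  B2:   IN={a@B1, c@B1, d@B1, e@B3}   OUT={a@B1, c@B2, d@B2, e@B3}
  B3:   IN={a@B1, c@B2, d@B2, e@B3}   OUT={a@B1, c@B2, d@B2, e@B3}
  B4:   IN={a@B1, c@B2, d@B2, e@B3}   OUT={a@B1, b@B4, c@B2, d@B4, e@B3}
  B5:   IN={a@B1, b@B4, c@B2, d@B4, e@B3}   OUT={a@B1, b@B4, c@B5, d@B4, e@B3}

Merge at B4: IN[B4] = OUT[B3] = {a@B1, c@B2, d@B2, e@B3}
Applying B4's transfer function to that IN value gives OUT[B4] (row B4 above).

Answer: {a@B1, b@B4, c@B2, d@B4, e@B3}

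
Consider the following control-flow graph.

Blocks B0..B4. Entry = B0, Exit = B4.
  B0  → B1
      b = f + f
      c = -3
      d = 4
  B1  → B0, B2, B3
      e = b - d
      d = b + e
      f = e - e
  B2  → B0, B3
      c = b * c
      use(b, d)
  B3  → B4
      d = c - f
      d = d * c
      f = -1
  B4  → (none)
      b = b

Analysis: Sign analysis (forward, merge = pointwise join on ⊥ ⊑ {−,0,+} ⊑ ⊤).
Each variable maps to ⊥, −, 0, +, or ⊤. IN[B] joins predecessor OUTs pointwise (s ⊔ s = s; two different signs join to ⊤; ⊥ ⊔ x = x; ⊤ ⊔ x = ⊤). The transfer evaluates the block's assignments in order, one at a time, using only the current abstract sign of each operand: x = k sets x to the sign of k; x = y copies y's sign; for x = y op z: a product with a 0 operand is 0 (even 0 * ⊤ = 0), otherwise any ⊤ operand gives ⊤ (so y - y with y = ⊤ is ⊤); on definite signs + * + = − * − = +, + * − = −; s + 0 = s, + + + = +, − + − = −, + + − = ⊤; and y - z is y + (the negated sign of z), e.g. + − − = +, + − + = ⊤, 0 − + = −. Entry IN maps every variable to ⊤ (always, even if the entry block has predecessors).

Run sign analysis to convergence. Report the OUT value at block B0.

Answer: {a: ⊤, b: ⊤, c: -, d: +, e: ⊤, f: ⊤}

Working:
Fixpoint table:
  B0:  IN=(all ⊤)  OUT={c:-, d:+; rest ⊤}
  B1:  IN={c:-, d:+; rest ⊤}  OUT={c:-; rest ⊤}
  B2:  IN={c:-; rest ⊤}  OUT=(all ⊤)
  B3:  IN=(all ⊤)  OUT={f:-; rest ⊤}
  B4:  IN={f:-; rest ⊤}  OUT={f:-; rest ⊤}

Merge at B0 (entry node, so the boundary value (all ⊤) is joined with the incoming edge(s)): IN[B0] = (all ⊤) ⊔ OUT[B1] ⊔ OUT[B2] = {a: ⊤, b: ⊤, c: ⊤, d: ⊤, e: ⊤, f: ⊤}
Applying B0's transfer function to that IN value gives OUT[B0] (row B0 above).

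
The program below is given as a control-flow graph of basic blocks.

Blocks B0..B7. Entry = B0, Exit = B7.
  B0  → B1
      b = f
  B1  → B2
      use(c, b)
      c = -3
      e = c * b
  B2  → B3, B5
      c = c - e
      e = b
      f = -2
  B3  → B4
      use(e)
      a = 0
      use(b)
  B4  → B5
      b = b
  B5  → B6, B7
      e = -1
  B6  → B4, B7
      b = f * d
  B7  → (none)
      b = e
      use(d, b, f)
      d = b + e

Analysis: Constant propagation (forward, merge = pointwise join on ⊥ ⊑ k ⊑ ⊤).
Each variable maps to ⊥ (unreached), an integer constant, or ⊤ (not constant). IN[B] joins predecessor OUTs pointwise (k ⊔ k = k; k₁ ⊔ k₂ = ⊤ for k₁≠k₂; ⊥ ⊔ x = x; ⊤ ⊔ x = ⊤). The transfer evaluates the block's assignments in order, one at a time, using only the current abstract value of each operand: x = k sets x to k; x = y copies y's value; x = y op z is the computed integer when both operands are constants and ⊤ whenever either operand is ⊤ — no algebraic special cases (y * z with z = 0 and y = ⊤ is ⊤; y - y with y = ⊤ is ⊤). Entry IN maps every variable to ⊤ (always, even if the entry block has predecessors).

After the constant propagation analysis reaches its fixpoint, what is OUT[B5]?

Fixpoint table:
  B0: | IN=(all ⊤) | OUT=(all ⊤)
  B1: | IN=(all ⊤) | OUT={c:-3; rest ⊤}
  B2: | IN={c:-3; rest ⊤} | OUT={f:-2; rest ⊤}
  B3: | IN={f:-2; rest ⊤} | OUT={a:0, f:-2; rest ⊤}
  B4: | IN={f:-2; rest ⊤} | OUT={f:-2; rest ⊤}
  B5: | IN={f:-2; rest ⊤} | OUT={e:-1, f:-2; rest ⊤}
  B6: | IN={e:-1, f:-2; rest ⊤} | OUT={e:-1, f:-2; rest ⊤}
  B7: | IN={e:-1, f:-2; rest ⊤} | OUT={b:-1, d:-2, e:-1, f:-2; rest ⊤}

Merge at B5: IN[B5] = OUT[B2] ⊔ OUT[B4] = {a: ⊤, b: ⊤, c: ⊤, d: ⊤, e: ⊤, f: -2}
Applying B5's transfer function to that IN value gives OUT[B5] (row B5 above).

Answer: {a: ⊤, b: ⊤, c: ⊤, d: ⊤, e: -1, f: -2}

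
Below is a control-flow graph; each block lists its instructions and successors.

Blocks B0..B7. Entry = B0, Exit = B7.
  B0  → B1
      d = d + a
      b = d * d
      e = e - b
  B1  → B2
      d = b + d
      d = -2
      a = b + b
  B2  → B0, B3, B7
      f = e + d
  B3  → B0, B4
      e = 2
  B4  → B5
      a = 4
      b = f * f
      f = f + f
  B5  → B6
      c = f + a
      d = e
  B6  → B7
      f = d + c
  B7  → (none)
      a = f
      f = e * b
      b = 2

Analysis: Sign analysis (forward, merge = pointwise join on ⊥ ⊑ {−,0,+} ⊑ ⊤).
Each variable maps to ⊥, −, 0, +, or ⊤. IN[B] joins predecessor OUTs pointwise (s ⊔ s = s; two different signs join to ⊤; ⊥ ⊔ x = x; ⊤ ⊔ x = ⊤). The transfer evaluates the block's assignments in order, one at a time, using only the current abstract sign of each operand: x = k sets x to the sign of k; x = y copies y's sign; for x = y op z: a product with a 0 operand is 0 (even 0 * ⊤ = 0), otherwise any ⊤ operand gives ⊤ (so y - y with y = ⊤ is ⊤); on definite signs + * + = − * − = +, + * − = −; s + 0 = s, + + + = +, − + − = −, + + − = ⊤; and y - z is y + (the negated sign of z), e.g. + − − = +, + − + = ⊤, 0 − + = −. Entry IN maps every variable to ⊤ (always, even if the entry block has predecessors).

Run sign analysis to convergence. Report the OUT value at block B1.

Converged values:
  B0:   IN=(all ⊤)   OUT=(all ⊤)
  B1:   IN=(all ⊤)   OUT={d:-; rest ⊤}
  B2:   IN={d:-; rest ⊤}   OUT={d:-; rest ⊤}
  B3:   IN={d:-; rest ⊤}   OUT={d:-, e:+; rest ⊤}
  B4:   IN={d:-, e:+; rest ⊤}   OUT={a:+, d:-, e:+; rest ⊤}
  B5:   IN={a:+, d:-, e:+; rest ⊤}   OUT={a:+, d:+, e:+; rest ⊤}
  B6:   IN={a:+, d:+, e:+; rest ⊤}   OUT={a:+, d:+, e:+; rest ⊤}
  B7:   IN=(all ⊤)   OUT={b:+; rest ⊤}

Merge at B1: IN[B1] = OUT[B0] = {a: ⊤, b: ⊤, c: ⊤, d: ⊤, e: ⊤, f: ⊤}
Applying B1's transfer function to that IN value gives OUT[B1] (row B1 above).

Answer: {a: ⊤, b: ⊤, c: ⊤, d: -, e: ⊤, f: ⊤}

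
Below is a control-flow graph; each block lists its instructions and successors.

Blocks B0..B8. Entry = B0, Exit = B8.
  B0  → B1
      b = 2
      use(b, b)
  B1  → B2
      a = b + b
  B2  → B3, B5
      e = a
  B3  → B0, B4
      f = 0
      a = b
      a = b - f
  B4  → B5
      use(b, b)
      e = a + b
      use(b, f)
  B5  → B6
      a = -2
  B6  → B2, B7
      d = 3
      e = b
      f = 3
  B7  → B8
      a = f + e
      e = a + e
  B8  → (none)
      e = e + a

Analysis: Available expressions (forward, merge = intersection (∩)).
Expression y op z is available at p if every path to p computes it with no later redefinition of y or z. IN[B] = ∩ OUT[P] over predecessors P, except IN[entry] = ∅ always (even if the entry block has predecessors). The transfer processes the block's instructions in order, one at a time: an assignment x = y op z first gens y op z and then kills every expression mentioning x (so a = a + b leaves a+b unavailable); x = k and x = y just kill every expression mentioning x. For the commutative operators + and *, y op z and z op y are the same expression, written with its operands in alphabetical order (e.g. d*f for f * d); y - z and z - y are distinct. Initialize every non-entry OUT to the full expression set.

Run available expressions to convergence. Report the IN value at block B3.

Converged values:
  B0:  IN={}  OUT={}
  B1:  IN={}  OUT={b+b}
  B2:  IN={b+b}  OUT={b+b}
  B3:  IN={b+b}  OUT={b+b, b-f}
  B4:  IN={b+b, b-f}  OUT={a+b, b+b, b-f}
  B5:  IN={b+b}  OUT={b+b}
  B6:  IN={b+b}  OUT={b+b}
  B7:  IN={b+b}  OUT={b+b}
  B8:  IN={b+b}  OUT={b+b}

Merge at B3: IN[B3] = OUT[B2] = {b+b}

Answer: {b+b}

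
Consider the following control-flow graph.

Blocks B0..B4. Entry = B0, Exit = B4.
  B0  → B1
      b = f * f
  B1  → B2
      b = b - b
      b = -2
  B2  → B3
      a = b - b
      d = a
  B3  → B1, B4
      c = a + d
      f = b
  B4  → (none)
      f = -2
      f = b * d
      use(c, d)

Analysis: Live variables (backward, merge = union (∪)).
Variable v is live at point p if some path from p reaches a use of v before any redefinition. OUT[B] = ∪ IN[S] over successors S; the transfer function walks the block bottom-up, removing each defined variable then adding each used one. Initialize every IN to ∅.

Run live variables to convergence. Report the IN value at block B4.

Fixpoint table:
  B0:   IN={f}   OUT={b}
  B1:   IN={b}   OUT={b}
  B2:   IN={b}   OUT={a, b, d}
  B3:   IN={a, b, d}   OUT={b, c, d}
  B4:   IN={b, c, d}   OUT={}

B4 is the boundary node: OUT[B4] = {}
Applying B4's transfer function to that OUT value gives IN[B4] (row B4 above).

Answer: {b, c, d}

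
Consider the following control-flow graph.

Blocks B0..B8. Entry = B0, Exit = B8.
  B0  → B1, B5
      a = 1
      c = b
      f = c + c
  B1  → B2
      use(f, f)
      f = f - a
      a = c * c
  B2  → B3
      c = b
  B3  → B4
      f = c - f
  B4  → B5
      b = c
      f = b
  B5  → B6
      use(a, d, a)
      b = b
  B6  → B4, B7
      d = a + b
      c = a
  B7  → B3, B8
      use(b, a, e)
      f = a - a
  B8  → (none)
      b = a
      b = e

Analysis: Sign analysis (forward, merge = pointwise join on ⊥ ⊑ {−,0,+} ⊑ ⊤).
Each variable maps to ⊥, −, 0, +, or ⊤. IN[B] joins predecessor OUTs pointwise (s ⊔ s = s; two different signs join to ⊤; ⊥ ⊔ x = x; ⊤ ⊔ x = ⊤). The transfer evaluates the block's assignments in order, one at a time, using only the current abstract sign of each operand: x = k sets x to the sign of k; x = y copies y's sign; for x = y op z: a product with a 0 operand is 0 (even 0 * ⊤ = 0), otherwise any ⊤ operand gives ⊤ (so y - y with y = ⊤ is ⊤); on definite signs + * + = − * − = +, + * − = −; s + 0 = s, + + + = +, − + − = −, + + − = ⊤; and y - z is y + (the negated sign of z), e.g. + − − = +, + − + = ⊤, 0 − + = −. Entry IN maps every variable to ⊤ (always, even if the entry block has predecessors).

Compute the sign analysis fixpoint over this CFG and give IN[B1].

Per-block solution:
  B0:  IN=(all ⊤)  OUT={a:+; rest ⊤}
  B1:  IN={a:+; rest ⊤}  OUT=(all ⊤)
  B2:  IN=(all ⊤)  OUT=(all ⊤)
  B3:  IN=(all ⊤)  OUT=(all ⊤)
  B4:  IN=(all ⊤)  OUT=(all ⊤)
  B5:  IN=(all ⊤)  OUT=(all ⊤)
  B6:  IN=(all ⊤)  OUT=(all ⊤)
  B7:  IN=(all ⊤)  OUT=(all ⊤)
  B8:  IN=(all ⊤)  OUT=(all ⊤)

Merge at B1: IN[B1] = OUT[B0] = {a: +, b: ⊤, c: ⊤, d: ⊤, e: ⊤, f: ⊤}

Answer: {a: +, b: ⊤, c: ⊤, d: ⊤, e: ⊤, f: ⊤}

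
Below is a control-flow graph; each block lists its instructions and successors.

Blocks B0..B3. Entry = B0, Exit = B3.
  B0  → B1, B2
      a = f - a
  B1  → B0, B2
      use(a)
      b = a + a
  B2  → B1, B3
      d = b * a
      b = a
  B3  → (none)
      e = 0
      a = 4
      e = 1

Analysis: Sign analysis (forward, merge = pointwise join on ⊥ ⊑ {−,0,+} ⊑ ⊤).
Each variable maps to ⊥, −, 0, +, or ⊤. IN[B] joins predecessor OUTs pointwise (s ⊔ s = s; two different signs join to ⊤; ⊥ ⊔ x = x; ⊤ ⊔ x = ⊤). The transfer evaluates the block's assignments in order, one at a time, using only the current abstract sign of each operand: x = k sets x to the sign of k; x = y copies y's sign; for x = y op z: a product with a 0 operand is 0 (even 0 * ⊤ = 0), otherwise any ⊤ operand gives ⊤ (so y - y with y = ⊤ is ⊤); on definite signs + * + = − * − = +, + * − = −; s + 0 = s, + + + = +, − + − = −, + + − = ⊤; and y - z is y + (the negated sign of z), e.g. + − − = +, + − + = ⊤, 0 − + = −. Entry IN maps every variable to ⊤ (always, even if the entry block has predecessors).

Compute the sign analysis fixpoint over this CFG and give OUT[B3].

Answer: {a: +, b: ⊤, c: ⊤, d: ⊤, e: +, f: ⊤}

Trace:
Converged values:
  B0:  IN=(all ⊤)  OUT=(all ⊤)
  B1:  IN=(all ⊤)  OUT=(all ⊤)
  B2:  IN=(all ⊤)  OUT=(all ⊤)
  B3:  IN=(all ⊤)  OUT={a:+, e:+; rest ⊤}

Merge at B3: IN[B3] = OUT[B2] = {a: ⊤, b: ⊤, c: ⊤, d: ⊤, e: ⊤, f: ⊤}
Applying B3's transfer function to that IN value gives OUT[B3] (row B3 above).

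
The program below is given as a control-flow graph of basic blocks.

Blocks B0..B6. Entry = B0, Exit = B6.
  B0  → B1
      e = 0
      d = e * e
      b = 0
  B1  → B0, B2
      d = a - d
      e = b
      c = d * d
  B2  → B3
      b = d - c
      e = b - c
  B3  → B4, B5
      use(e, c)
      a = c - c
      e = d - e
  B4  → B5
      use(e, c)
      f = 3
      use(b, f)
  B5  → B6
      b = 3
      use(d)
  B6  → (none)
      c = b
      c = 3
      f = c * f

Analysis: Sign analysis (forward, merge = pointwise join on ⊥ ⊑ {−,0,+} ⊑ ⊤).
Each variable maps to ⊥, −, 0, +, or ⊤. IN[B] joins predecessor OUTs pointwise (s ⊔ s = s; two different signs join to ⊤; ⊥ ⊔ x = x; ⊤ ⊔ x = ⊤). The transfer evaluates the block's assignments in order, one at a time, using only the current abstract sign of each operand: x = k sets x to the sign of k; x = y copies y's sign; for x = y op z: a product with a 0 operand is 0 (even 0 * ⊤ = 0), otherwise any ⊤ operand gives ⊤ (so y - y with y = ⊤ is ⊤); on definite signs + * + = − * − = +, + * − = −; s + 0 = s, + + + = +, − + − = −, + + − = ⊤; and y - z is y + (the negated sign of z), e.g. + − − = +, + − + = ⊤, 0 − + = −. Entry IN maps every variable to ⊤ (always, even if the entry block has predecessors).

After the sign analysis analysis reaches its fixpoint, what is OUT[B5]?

Answer: {a: ⊤, b: +, c: ⊤, d: ⊤, e: ⊤, f: ⊤}

Derivation:
Per-block solution:
  B0:  IN=(all ⊤)  OUT={b:0, d:0, e:0; rest ⊤}
  B1:  IN={b:0, d:0, e:0; rest ⊤}  OUT={b:0, e:0; rest ⊤}
  B2:  IN={b:0, e:0; rest ⊤}  OUT=(all ⊤)
  B3:  IN=(all ⊤)  OUT=(all ⊤)
  B4:  IN=(all ⊤)  OUT={f:+; rest ⊤}
  B5:  IN=(all ⊤)  OUT={b:+; rest ⊤}
  B6:  IN={b:+; rest ⊤}  OUT={b:+, c:+; rest ⊤}

Merge at B5: IN[B5] = OUT[B3] ⊔ OUT[B4] = {a: ⊤, b: ⊤, c: ⊤, d: ⊤, e: ⊤, f: ⊤}
Applying B5's transfer function to that IN value gives OUT[B5] (row B5 above).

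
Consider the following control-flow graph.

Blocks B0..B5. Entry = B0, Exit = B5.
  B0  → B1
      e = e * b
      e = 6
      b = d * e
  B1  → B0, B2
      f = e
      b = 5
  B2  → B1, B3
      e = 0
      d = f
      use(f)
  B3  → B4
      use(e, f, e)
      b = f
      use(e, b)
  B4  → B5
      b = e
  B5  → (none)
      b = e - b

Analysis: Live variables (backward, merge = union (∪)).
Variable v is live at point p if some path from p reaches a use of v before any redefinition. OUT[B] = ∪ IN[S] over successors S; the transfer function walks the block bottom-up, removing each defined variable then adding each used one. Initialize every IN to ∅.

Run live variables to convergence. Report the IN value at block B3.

Fixpoint table:
  B0: | IN={b, d, e} | OUT={d, e}
  B1: | IN={d, e} | OUT={b, d, e, f}
  B2: | IN={f} | OUT={d, e, f}
  B3: | IN={e, f} | OUT={e}
  B4: | IN={e} | OUT={b, e}
  B5: | IN={b, e} | OUT={}

Merge at B3: OUT[B3] = IN[B4] = {e}
Applying B3's transfer function to that OUT value gives IN[B3] (row B3 above).

Answer: {e, f}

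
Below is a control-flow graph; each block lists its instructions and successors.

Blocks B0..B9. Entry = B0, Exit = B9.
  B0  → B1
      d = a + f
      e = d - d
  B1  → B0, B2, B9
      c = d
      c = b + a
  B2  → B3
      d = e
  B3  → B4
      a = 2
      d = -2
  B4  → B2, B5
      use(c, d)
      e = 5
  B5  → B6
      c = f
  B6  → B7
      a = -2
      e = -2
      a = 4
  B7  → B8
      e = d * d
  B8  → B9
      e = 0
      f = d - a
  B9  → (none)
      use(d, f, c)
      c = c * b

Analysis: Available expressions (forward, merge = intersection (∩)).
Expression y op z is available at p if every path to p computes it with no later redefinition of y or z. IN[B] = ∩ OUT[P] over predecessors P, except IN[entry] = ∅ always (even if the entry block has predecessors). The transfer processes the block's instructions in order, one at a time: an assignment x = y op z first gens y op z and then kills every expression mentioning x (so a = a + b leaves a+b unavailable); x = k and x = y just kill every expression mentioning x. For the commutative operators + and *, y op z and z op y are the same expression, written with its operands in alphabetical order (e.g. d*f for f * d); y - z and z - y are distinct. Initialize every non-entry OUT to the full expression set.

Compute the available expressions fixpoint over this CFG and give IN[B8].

Answer: {d*d}

Trace:
Converged values:
  B0:  IN={}  OUT={a+f, d-d}
  B1:  IN={a+f, d-d}  OUT={a+b, a+f, d-d}
  B2:  IN={}  OUT={}
  B3:  IN={}  OUT={}
  B4:  IN={}  OUT={}
  B5:  IN={}  OUT={}
  B6:  IN={}  OUT={}
  B7:  IN={}  OUT={d*d}
  B8:  IN={d*d}  OUT={d*d, d-a}
  B9:  IN={}  OUT={}

Merge at B8: IN[B8] = OUT[B7] = {d*d}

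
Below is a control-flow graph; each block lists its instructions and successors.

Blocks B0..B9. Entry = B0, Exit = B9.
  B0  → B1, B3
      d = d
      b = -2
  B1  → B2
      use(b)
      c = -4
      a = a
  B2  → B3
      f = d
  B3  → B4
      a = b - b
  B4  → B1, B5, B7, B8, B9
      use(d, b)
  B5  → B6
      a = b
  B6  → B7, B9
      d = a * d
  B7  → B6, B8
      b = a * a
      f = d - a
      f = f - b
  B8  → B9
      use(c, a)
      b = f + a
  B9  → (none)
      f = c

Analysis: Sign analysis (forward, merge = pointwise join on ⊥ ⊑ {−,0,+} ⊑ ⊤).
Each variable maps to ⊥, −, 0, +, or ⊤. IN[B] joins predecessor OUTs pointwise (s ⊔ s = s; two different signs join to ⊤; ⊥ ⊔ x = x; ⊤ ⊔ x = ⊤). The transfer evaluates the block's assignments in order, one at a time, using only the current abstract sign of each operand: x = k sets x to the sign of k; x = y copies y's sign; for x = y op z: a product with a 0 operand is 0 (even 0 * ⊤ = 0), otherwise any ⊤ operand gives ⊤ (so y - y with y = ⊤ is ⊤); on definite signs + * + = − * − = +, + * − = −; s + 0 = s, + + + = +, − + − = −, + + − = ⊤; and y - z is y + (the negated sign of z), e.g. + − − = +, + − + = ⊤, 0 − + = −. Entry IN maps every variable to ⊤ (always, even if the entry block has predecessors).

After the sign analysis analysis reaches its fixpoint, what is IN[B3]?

Converged values:
  B0:  IN=(all ⊤)  OUT={b:-; rest ⊤}
  B1:  IN={b:-; rest ⊤}  OUT={b:-, c:-; rest ⊤}
  B2:  IN={b:-, c:-; rest ⊤}  OUT={b:-, c:-; rest ⊤}
  B3:  IN={b:-; rest ⊤}  OUT={b:-; rest ⊤}
  B4:  IN={b:-; rest ⊤}  OUT={b:-; rest ⊤}
  B5:  IN={b:-; rest ⊤}  OUT={a:-, b:-; rest ⊤}
  B6:  IN=(all ⊤)  OUT=(all ⊤)
  B7:  IN=(all ⊤)  OUT=(all ⊤)
  B8:  IN=(all ⊤)  OUT=(all ⊤)
  B9:  IN=(all ⊤)  OUT=(all ⊤)

Merge at B3: IN[B3] = OUT[B0] ⊔ OUT[B2] = {a: ⊤, b: -, c: ⊤, d: ⊤, e: ⊤, f: ⊤}

Answer: {a: ⊤, b: -, c: ⊤, d: ⊤, e: ⊤, f: ⊤}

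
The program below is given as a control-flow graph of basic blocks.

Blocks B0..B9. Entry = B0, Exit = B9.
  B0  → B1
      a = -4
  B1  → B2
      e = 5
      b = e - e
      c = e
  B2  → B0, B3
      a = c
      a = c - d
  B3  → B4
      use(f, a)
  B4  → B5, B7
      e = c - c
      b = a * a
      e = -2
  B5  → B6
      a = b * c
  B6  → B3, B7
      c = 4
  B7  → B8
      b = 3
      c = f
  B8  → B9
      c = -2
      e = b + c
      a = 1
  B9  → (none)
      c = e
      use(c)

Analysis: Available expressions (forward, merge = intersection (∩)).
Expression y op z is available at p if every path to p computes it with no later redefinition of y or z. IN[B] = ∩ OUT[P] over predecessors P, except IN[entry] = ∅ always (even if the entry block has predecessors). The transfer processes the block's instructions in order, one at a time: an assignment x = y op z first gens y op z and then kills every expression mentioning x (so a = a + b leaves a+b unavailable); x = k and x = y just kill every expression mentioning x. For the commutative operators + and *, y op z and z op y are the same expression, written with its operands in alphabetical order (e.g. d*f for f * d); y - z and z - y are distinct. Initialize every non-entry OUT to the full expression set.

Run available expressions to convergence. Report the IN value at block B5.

Converged values:
  B0: | IN={} | OUT={}
  B1: | IN={} | OUT={e-e}
  B2: | IN={e-e} | OUT={c-d, e-e}
  B3: | IN={} | OUT={}
  B4: | IN={} | OUT={a*a, c-c}
  B5: | IN={a*a, c-c} | OUT={b*c, c-c}
  B6: | IN={b*c, c-c} | OUT={}
  B7: | IN={} | OUT={}
  B8: | IN={} | OUT={b+c}
  B9: | IN={b+c} | OUT={}

Merge at B5: IN[B5] = OUT[B4] = {a*a, c-c}

Answer: {a*a, c-c}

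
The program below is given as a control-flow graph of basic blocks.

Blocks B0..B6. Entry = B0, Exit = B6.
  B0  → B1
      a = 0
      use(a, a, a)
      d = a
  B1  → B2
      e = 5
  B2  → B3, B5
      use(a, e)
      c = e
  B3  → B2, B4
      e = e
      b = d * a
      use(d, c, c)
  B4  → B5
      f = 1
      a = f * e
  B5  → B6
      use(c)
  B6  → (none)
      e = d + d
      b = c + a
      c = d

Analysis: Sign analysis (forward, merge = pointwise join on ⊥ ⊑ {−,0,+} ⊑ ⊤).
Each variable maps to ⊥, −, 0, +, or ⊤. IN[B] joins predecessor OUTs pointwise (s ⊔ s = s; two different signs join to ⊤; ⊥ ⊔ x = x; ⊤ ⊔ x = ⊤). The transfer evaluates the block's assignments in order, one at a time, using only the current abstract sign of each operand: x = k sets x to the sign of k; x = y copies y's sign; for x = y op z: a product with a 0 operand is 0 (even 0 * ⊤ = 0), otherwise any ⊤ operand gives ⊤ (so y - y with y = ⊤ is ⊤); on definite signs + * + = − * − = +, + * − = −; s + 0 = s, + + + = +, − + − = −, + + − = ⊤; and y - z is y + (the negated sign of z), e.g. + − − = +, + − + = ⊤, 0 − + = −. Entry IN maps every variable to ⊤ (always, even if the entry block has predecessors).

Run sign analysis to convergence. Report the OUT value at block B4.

Converged values:
  B0:  IN=(all ⊤)  OUT={a:0, d:0; rest ⊤}
  B1:  IN={a:0, d:0; rest ⊤}  OUT={a:0, d:0, e:+; rest ⊤}
  B2:  IN={a:0, d:0, e:+; rest ⊤}  OUT={a:0, c:+, d:0, e:+; rest ⊤}
  B3:  IN={a:0, c:+, d:0, e:+; rest ⊤}  OUT={a:0, b:0, c:+, d:0, e:+; rest ⊤}
  B4:  IN={a:0, b:0, c:+, d:0, e:+; rest ⊤}  OUT={a:+, b:0, c:+, d:0, e:+, f:+; rest ⊤}
  B5:  IN={c:+, d:0, e:+; rest ⊤}  OUT={c:+, d:0, e:+; rest ⊤}
  B6:  IN={c:+, d:0, e:+; rest ⊤}  OUT={c:0, d:0, e:0; rest ⊤}

Merge at B4: IN[B4] = OUT[B3] = {a: 0, b: 0, c: +, d: 0, e: +, f: ⊤}
Applying B4's transfer function to that IN value gives OUT[B4] (row B4 above).

Answer: {a: +, b: 0, c: +, d: 0, e: +, f: +}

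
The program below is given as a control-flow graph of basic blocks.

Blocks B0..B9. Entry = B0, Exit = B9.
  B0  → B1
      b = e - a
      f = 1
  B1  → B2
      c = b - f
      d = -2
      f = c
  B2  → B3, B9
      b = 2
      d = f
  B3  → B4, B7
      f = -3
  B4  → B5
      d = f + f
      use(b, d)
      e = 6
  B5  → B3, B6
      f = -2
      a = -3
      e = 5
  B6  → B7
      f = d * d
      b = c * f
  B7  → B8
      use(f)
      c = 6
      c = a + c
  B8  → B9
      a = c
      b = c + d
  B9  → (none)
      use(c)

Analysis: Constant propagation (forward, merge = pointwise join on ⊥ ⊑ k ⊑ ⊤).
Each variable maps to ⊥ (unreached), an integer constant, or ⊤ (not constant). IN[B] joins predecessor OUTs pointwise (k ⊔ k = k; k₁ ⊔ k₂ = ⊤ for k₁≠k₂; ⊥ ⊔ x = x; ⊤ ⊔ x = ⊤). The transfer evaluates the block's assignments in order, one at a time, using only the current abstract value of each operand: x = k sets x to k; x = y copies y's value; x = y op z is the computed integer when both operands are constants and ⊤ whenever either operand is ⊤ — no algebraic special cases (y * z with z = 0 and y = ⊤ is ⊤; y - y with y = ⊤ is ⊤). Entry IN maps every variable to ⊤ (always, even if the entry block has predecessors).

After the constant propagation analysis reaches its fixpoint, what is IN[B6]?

Converged values:
  B0:  IN=(all ⊤)  OUT={f:1; rest ⊤}
  B1:  IN={f:1; rest ⊤}  OUT={d:-2; rest ⊤}
  B2:  IN={d:-2; rest ⊤}  OUT={b:2; rest ⊤}
  B3:  IN={b:2; rest ⊤}  OUT={b:2, f:-3; rest ⊤}
  B4:  IN={b:2, f:-3; rest ⊤}  OUT={b:2, d:-6, e:6, f:-3; rest ⊤}
  B5:  IN={b:2, d:-6, e:6, f:-3; rest ⊤}  OUT={a:-3, b:2, d:-6, e:5, f:-2; rest ⊤}
  B6:  IN={a:-3, b:2, d:-6, e:5, f:-2; rest ⊤}  OUT={a:-3, d:-6, e:5, f:36; rest ⊤}
  B7:  IN=(all ⊤)  OUT=(all ⊤)
  B8:  IN=(all ⊤)  OUT=(all ⊤)
  B9:  IN=(all ⊤)  OUT=(all ⊤)

Merge at B6: IN[B6] = OUT[B5] = {a: -3, b: 2, c: ⊤, d: -6, e: 5, f: -2}

Answer: {a: -3, b: 2, c: ⊤, d: -6, e: 5, f: -2}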